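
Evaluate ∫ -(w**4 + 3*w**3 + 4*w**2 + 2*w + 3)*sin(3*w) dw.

w**4*cos(3*w)/3 - 4*w**3*sin(3*w)/9 + w**3*cos(3*w) - w**2*sin(3*w) + 8*w**2*cos(3*w)/9 - 16*w*sin(3*w)/27 + 65*cos(3*w)/81 + C

Use integration by parts with u = w**4 + 3*w**3 + 4*w**2 + 2*w + 3, dv = -sin(3*w) dw, so v = cos(3*w)/3.
Apply parts 4 times (tabular method): alternate signs, differentiate u down to 0, integrate dv up.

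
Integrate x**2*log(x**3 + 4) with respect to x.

x**3*log(x**3 + 4)/3 - x**3/3 + 4*log(x**3 + 4)/3 + C

Let u = x**3 + 4, so du = (3*x**2) dx.
The integral becomes (1/3)·∫ log(u) du; integrate by parts with u′=log(u), dv′=du.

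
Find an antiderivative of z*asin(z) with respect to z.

Use integration by parts with u = arcsin(z), dv = z dz.
Then du = 1/sqrt(-z**2 + 1) dz.

z**2*asin(z)/2 + z*sqrt(-z**2 + 1)/4 - asin(z)/4 + C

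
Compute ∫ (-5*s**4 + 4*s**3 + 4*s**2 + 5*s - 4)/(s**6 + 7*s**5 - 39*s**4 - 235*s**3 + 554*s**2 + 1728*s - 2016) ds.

Factor the denominator: (s - 4)**2*(s - 1)*(s + 3)*(s + 6)*(s + 7).
Partial-fraction decomposition: 3305/(968*(s + 7)) - 3617/(1050*(s + 6)) + 31/(147*(s + 3)) + 1/(504*(s - 1)) - 486553/(2668050*(s - 4)) - 472/(1155*(s - 4)**2).
Integrate each term; A/(s−a) gives A·log|s−a|; A/(s−a)² gives −A/(s−a).

-486553*log(s - 4)/2668050 + log(s - 1)/504 + 31*log(s + 3)/147 - 3617*log(s + 6)/1050 + 3305*log(s + 7)/968 + 472/(1155*s - 4620) + C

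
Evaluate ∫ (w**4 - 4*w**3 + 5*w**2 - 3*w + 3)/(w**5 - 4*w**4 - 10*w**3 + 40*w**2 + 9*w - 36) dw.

71*log(w - 4)/105 - log(w - 3)/4 + log(w - 1)/24 - log(w + 1)/5 + 41*log(w + 3)/56 + C

Factor the denominator: (w - 4)*(w - 3)*(w - 1)*(w + 1)*(w + 3).
Partial-fraction decomposition: 41/(56*(w + 3)) - 1/(5*(w + 1)) + 1/(24*(w - 1)) - 1/(4*(w - 3)) + 71/(105*(w - 4)).
Integrate each term: A/(w−a) contributes A·log|w−a|.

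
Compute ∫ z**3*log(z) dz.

Use integration by parts with u = log(z), dv = z**3 dz.
Then du = 1/z dz and v = z**4/4.

z**4*log(z)/4 - z**4/16 + C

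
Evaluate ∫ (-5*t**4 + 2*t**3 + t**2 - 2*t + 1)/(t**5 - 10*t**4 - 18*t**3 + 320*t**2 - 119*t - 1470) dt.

-2309*log(t - 7)/648 - 347*log(t - 3)/640 + 29*log(t + 2)/405 - 371*log(t + 5)/384 + 3761/(144*t - 1008) + C

Factor the denominator: (t - 7)**2*(t - 3)*(t + 2)*(t + 5).
Partial-fraction decomposition: -371/(384*(t + 5)) + 29/(405*(t + 2)) - 347/(640*(t - 3)) - 2309/(648*(t - 7)) - 3761/(144*(t - 7)**2).
Integrate each term; A/(t−a) gives A·log|t−a|; A/(t−a)² gives −A/(t−a).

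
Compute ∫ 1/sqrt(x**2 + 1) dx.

log(x + sqrt(x**2 + 1)) + C

Substitute x = tan(θ), so dx = sec(θ)^2 dθ and the radical becomes sqrt(x**2 + 1) = sec(θ) by the Pythagorean identity.
Integrate the resulting trig expression in θ, then back-substitute tan(θ) = x, sec(θ) = sqrt(x**2 + 1) (absorbing any constant into C).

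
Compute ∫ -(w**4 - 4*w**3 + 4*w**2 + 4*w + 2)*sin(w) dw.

w**4*cos(w) - 4*w**3*sin(w) - 4*w**3*cos(w) + 12*w**2*sin(w) - 8*w**2*cos(w) + 16*w*sin(w) + 28*w*cos(w) - 28*sin(w) + 18*cos(w) + C

Use integration by parts with u = w**4 - 4*w**3 + 4*w**2 + 4*w + 2, dv = -sin(w) dw, so v = cos(w).
Apply parts 4 times (tabular method): alternate signs, differentiate u down to 0, integrate dv up.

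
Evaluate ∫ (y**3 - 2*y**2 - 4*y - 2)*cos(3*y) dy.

y**3*sin(3*y)/3 - 2*y**2*sin(3*y)/3 + y**2*cos(3*y)/3 - 14*y*sin(3*y)/9 - 4*y*cos(3*y)/9 - 14*sin(3*y)/27 - 14*cos(3*y)/27 + C

Use integration by parts with u = y**3 - 2*y**2 - 4*y - 2, dv = cos(3*y) dy, so v = sin(3*y)/3.
Apply parts 3 times (tabular method): alternate signs, differentiate u down to 0, integrate dv up.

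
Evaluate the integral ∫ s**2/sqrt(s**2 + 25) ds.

Substitute s = 5·tan(θ), so ds = 5·sec(θ)^2 dθ and the radical becomes sqrt(s**2 + 25) = 5·sec(θ) by the Pythagorean identity.
Integrate the resulting trig expression in θ, then back-substitute tan(θ) = s/5, sec(θ) = sqrt(s**2 + 25)/5 (absorbing any constant into C).

s*sqrt(s**2 + 25)/2 - 25*log(s + sqrt(s**2 + 25))/2 + C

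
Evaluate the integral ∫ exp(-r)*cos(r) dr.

Let I denote the integral. Integrate by parts with u = cos(r), dv = exp(-r) dr, so v = -exp(-r): I = -exp(-r)*cos(r) − ∫ exp(-r)*sin(r) dr.
Apply parts again with u = sin(r), dv = exp(-r) dr: ∫ exp(-r)*sin(r) dr = -exp(-r)*sin(r) + I. Substituting back brings back I: I = exp(-r)*sin(r) - exp(-r)*cos(r) − I.
Solving for I: (1 + 1)·I equals the remaining terms, so I = (1/2)·(exp(-r)*sin(r) - exp(-r)*cos(r)).

exp(-r)*sin(r)/2 - exp(-r)*cos(r)/2 + C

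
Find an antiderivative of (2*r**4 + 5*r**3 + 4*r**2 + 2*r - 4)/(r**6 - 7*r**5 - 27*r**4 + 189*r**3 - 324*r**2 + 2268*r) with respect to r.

Factor the denominator: r*(r - 7)*(r - 6)*(r + 6)*(r**2 + 9).
Partial-fraction decomposition: -(1241*r + 1611)/(23490*(r**2 + 9)) - 41/(1053*(r + 6)) - 478/(405*(r - 6)) + 6723/(5278*(r - 7)) - 1/(567*r).
Integrate each term; A/(r−a) gives A·log|r−a|; the (Br+D)/(r²+p²) term gives a log and an atan.

-log(r)/567 + 6723*log(r - 7)/5278 - 478*log(r - 6)/405 - 41*log(r + 6)/1053 - 1241*log(r**2 + 9)/46980 - 179*atan(r/3)/7830 + C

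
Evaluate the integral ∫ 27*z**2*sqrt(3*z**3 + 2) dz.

2*(3*z**3 + 2)**(3/2) + C

Let u = 3*z**3 + 2, so du = (9*z**2) dz.
Rewriting, the integral becomes 3·∫ √u du = 3·(2/3)u^(3/2).
Substituting back, u = 3*z**3 + 2.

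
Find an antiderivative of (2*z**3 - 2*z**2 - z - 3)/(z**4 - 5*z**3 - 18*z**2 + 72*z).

Factor the denominator: z*(z - 6)*(z - 3)*(z + 4).
Partial-fraction decomposition: 159/(280*(z + 4)) - 10/(21*(z - 3)) + 39/(20*(z - 6)) - 1/(24*z).
Integrate each term: A/(z−a) contributes A·log|z−a|.

-log(z)/24 + 39*log(z - 6)/20 - 10*log(z - 3)/21 + 159*log(z + 4)/280 + C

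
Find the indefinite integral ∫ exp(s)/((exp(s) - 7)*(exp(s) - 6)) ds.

Let u = e^s, du = e^s ds.
The integral becomes ∫ du/((u-7)(u-6)); decompose into partial fractions.

log(exp(s) - 7) - log(exp(s) - 6) + C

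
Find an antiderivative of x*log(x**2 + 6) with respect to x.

Let u = x**2 + 6, so du = (2*x) dx.
The integral becomes (1/2)·∫ log(u) du; integrate by parts with u′=log(u), dv′=du.

x**2*log(x**2 + 6)/2 - x**2/2 + 3*log(x**2 + 6) + C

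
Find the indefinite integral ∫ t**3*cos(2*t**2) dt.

Let u = t², du = 2t dt; rewrite as (1/2)∫ u^1·cos(2u) du.
Now integrate by parts 1 time.

t**2*sin(2*t**2)/4 + cos(2*t**2)/8 + C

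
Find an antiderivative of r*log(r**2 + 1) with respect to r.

Let u = r**2 + 1, so du = (2*r) dr.
The integral becomes (1/2)·∫ log(u) du; integrate by parts with u′=log(u), dv′=du.

r**2*log(r**2 + 1)/2 - r**2/2 + log(r**2 + 1)/2 + C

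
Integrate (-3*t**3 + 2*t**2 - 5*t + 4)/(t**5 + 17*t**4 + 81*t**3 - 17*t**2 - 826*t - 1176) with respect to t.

-37*log(t - 3)/1750 - 23*log(t + 2)/125 + 124*log(t + 4)/63 - 3967*log(t + 7)/2250 + 583/(75*t + 525) + C

Factor the denominator: (t - 3)*(t + 2)*(t + 4)*(t + 7)**2.
Partial-fraction decomposition: -3967/(2250*(t + 7)) - 583/(75*(t + 7)**2) + 124/(63*(t + 4)) - 23/(125*(t + 2)) - 37/(1750*(t - 3)).
Integrate each term; A/(t−a) gives A·log|t−a|; A/(t−a)² gives −A/(t−a).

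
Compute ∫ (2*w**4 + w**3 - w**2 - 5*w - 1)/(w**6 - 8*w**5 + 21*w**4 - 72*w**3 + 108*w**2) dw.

-17*log(w)/324 + 2741*log(w - 6)/6480 - 25*log(w - 2)/208 - 659*log(w**2 + 9)/5265 - 506*atan(w/3)/5265 + 1/(108*w) + C

Factor the denominator: w**2*(w - 6)*(w - 2)*(w**2 + 9).
Partial-fraction decomposition: -2*(659*w + 759)/(5265*(w**2 + 9)) - 25/(208*(w - 2)) + 2741/(6480*(w - 6)) - 17/(324*w) - 1/(108*w**2).
Integrate each term; A/(w−a) gives A·log|w−a|; the (Bw+D)/(w²+p²) term gives a log and an atan.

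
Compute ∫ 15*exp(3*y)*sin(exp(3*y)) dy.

-5*cos(exp(3*y)) + C

Let u = exp(3*y), so du = (3*exp(3*y)) dy.
Rewriting, the integral becomes 5·∫ sin(u) du = 5·-cos(u).
Substituting back, u = exp(3*y).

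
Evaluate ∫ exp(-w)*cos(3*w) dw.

3*exp(-w)*sin(3*w)/10 - exp(-w)*cos(3*w)/10 + C

Let I denote the integral. Integrate by parts with u = cos(3*w), dv = exp(-w) dw, so v = -exp(-w): I = -exp(-w)*cos(3*w) − 3·∫ exp(-w)*sin(3*w) dw.
Apply parts again with u = sin(3*w), dv = exp(-w) dw: ∫ exp(-w)*sin(3*w) dw = -exp(-w)*sin(3*w) + 3·I. Substituting back brings back I: I = 3*exp(-w)*sin(3*w) - exp(-w)*cos(3*w) − 9·I.
Solving for I: (1 + 9)·I equals the remaining terms, so I = (1/10)·(3*exp(-w)*sin(3*w) - exp(-w)*cos(3*w)).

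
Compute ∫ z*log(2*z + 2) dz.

Use integration by parts with u = log(2*z + 2), dv = z dz.
Then du = 2/(2*z + 2) dz and v = z**2/2.

z**2*log(2*z + 2)/2 - z**2/4 + z/2 - log(z + 1)/2 + C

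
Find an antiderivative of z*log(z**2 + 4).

z**2*log(z**2 + 4)/2 - z**2/2 + 2*log(z**2 + 4) + C

Let u = z**2 + 4, so du = (2*z) dz.
The integral becomes (1/2)·∫ log(u) du; integrate by parts with u′=log(u), dv′=du.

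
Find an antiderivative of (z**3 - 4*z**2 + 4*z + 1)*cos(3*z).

Use integration by parts with u = z**3 - 4*z**2 + 4*z + 1, dv = cos(3*z) dz, so v = sin(3*z)/3.
Apply parts 3 times (tabular method): alternate signs, differentiate u down to 0, integrate dv up.

z**3*sin(3*z)/3 - 4*z**2*sin(3*z)/3 + z**2*cos(3*z)/3 + 10*z*sin(3*z)/9 - 8*z*cos(3*z)/9 + 17*sin(3*z)/27 + 10*cos(3*z)/27 + C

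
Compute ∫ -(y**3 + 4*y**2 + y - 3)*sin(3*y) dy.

y**3*cos(3*y)/3 - y**2*sin(3*y)/3 + 4*y**2*cos(3*y)/3 - 8*y*sin(3*y)/9 + y*cos(3*y)/9 - sin(3*y)/27 - 35*cos(3*y)/27 + C

Use integration by parts with u = y**3 + 4*y**2 + y - 3, dv = -sin(3*y) dy, so v = cos(3*y)/3.
Apply parts 3 times (tabular method): alternate signs, differentiate u down to 0, integrate dv up.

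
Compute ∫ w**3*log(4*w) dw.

w**4*(log(w) + 2*log(2))/4 - w**4/16 + C

Use integration by parts with u = log(4*w), dv = w**3 dw.
Then du = 1/w dw and v = w**4/4.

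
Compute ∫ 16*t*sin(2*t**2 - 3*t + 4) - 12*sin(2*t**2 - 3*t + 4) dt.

Let u = 2*t**2 - 3*t + 4, so du = (4*t - 3) dt.
Rewriting, the integral becomes 4·∫ sin(u) du = 4·-cos(u).
Substituting back, u = 2*t**2 - 3*t + 4.

-4*cos(2*t**2 - 3*t + 4) + C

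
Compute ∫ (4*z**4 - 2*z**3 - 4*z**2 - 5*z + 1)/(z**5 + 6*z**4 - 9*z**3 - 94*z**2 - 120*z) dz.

-log(z)/120 + 271*log(z - 4)/504 + 25*log(z + 2)/12 - 179*log(z + 3)/21 + 446*log(z + 5)/45 + C

Factor the denominator: z*(z - 4)*(z + 2)*(z + 3)*(z + 5).
Partial-fraction decomposition: 446/(45*(z + 5)) - 179/(21*(z + 3)) + 25/(12*(z + 2)) + 271/(504*(z - 4)) - 1/(120*z).
Integrate each term: A/(z−a) contributes A·log|z−a|.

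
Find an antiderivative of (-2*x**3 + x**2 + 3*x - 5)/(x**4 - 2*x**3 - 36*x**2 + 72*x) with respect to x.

Factor the denominator: x*(x - 6)*(x - 2)*(x + 6).
Partial-fraction decomposition: -445/(576*(x + 6)) + 11/(64*(x - 2)) - 383/(288*(x - 6)) - 5/(72*x).
Integrate each term: A/(x−a) contributes A·log|x−a|.

-5*log(x)/72 - 383*log(x - 6)/288 + 11*log(x - 2)/64 - 445*log(x + 6)/576 + C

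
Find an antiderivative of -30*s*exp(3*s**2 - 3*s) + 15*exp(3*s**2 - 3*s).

-5*exp(3*s**2 - 3*s) + C

Let u = 3*s**2 - 3*s, so du = (6*s - 3) ds.
Rewriting, the integral becomes -5·∫ e^u du = -5·e^u.
Substituting back, u = 3*s**2 - 3*s.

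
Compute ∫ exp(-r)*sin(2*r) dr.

-exp(-r)*sin(2*r)/5 - 2*exp(-r)*cos(2*r)/5 + C

Let I denote the integral. Integrate by parts with u = sin(2*r), dv = exp(-r) dr, so v = -exp(-r): I = -exp(-r)*sin(2*r) + 2·∫ exp(-r)*cos(2*r) dr.
Apply parts again with u = cos(2*r), dv = exp(-r) dr: ∫ exp(-r)*cos(2*r) dr = -exp(-r)*cos(2*r) − 2·I. Substituting back brings back I: I = -exp(-r)*sin(2*r) - 2*exp(-r)*cos(2*r) − 4·I.
Solving for I: (1 + 4)·I equals the remaining terms, so I = (1/5)·(-exp(-r)*sin(2*r) - 2*exp(-r)*cos(2*r)).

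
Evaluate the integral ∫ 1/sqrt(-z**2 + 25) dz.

Substitute z = 5·sin(θ), so dz = 5·cos(θ) dθ and the radical becomes sqrt(-z**2 + 25) = 5·cos(θ) by the Pythagorean identity.
Integrate the resulting trig expression in θ, then back-substitute θ = asin(z/5), sin(θ) = z/5, cos(θ) = sqrt(-z**2 + 25)/5 (absorbing any constant into C).

asin(z/5) + C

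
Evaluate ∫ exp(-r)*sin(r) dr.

-exp(-r)*sin(r)/2 - exp(-r)*cos(r)/2 + C

Let I denote the integral. Integrate by parts with u = sin(r), dv = exp(-r) dr, so v = -exp(-r): I = -exp(-r)*sin(r) + ∫ exp(-r)*cos(r) dr.
Apply parts again with u = cos(r), dv = exp(-r) dr: ∫ exp(-r)*cos(r) dr = -exp(-r)*cos(r) − I. Substituting back brings back I: I = -exp(-r)*sin(r) - exp(-r)*cos(r) − I.
Solving for I: (1 + 1)·I equals the remaining terms, so I = (1/2)·(-exp(-r)*sin(r) - exp(-r)*cos(r)).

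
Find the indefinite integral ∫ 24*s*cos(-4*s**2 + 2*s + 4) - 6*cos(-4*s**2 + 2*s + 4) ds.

-3*sin(-4*s**2 + 2*s + 4) + C

Let u = 4*s**2 - 2*s - 4, so du = (8*s - 2) ds.
Rewriting, the integral becomes 3·∫ cos(u) du = 3·sin(u).
Substituting back, u = 4*s**2 - 2*s - 4.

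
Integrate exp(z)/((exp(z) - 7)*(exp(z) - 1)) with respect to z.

log(exp(z) - 7)/6 - log(exp(z) - 1)/6 + C

Let u = e^z, du = e^z dz.
The integral becomes ∫ du/((u-1)(u-7)); decompose into partial fractions.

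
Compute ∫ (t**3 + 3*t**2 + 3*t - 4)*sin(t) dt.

Use integration by parts with u = t**3 + 3*t**2 + 3*t - 4, dv = sin(t) dt, so v = -cos(t).
Apply parts 3 times (tabular method): alternate signs, differentiate u down to 0, integrate dv up.

-t**3*cos(t) + 3*t**2*sin(t) - 3*t**2*cos(t) + 6*t*sin(t) + 3*t*cos(t) - 3*sin(t) + 10*cos(t) + C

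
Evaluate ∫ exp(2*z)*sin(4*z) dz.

Let I denote the integral. Integrate by parts with u = sin(4*z), dv = exp(2*z) dz, so v = exp(2*z)/2: I = exp(2*z)*sin(4*z)/2 − 2·∫ exp(2*z)*cos(4*z) dz.
Apply parts again with u = cos(4*z), dv = exp(2*z) dz: ∫ exp(2*z)*cos(4*z) dz = exp(2*z)*cos(4*z)/2 + 2·I. Substituting back brings back I: I = exp(2*z)*sin(4*z)/2 - exp(2*z)*cos(4*z) − 4·I.
Solving for I: (1 + 4)·I equals the remaining terms, so I = (1/5)·(exp(2*z)*sin(4*z)/2 - exp(2*z)*cos(4*z)).

exp(2*z)*sin(4*z)/10 - exp(2*z)*cos(4*z)/5 + C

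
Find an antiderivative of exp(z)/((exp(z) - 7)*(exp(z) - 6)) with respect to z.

log(exp(z) - 7) - log(exp(z) - 6) + C

Let u = e^z, du = e^z dz.
The integral becomes ∫ du/((u-7)(u-6)); decompose into partial fractions.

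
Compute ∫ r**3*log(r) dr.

r**4*log(r)/4 - r**4/16 + C

Use integration by parts with u = log(r), dv = r**3 dr.
Then du = 1/r dr and v = r**4/4.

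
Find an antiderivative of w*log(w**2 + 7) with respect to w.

w**2*log(w**2 + 7)/2 - w**2/2 + 7*log(w**2 + 7)/2 + C

Let u = w**2 + 7, so du = (2*w) dw.
The integral becomes (1/2)·∫ log(u) du; integrate by parts with u′=log(u), dv′=du.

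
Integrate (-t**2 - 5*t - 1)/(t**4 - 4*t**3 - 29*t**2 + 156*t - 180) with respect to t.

Factor the denominator: (t - 5)*(t - 3)*(t - 2)*(t + 6).
Partial-fraction decomposition: 7/(792*(t + 6)) - 5/(8*(t - 2)) + 25/(18*(t - 3)) - 17/(22*(t - 5)).
Integrate each term: A/(t−a) contributes A·log|t−a|.

-17*log(t - 5)/22 + 25*log(t - 3)/18 - 5*log(t - 2)/8 + 7*log(t + 6)/792 + C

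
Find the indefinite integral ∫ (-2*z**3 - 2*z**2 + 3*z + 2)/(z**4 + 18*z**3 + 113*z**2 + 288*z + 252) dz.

log(z + 2)/5 - 29*log(z + 3)/12 + 86*log(z + 6)/3 - 569*log(z + 7)/20 + C

Factor the denominator: (z + 2)*(z + 3)*(z + 6)*(z + 7).
Partial-fraction decomposition: -569/(20*(z + 7)) + 86/(3*(z + 6)) - 29/(12*(z + 3)) + 1/(5*(z + 2)).
Integrate each term: A/(z−a) contributes A·log|z−a|.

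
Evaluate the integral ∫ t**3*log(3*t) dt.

Use integration by parts with u = log(3*t), dv = t**3 dt.
Then du = 1/t dt and v = t**4/4.

t**4*(log(t) + log(3))/4 - t**4/16 + C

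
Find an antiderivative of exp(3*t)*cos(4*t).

4*exp(3*t)*sin(4*t)/25 + 3*exp(3*t)*cos(4*t)/25 + C

Let I denote the integral. Integrate by parts with u = cos(4*t), dv = exp(3*t) dt, so v = exp(3*t)/3: I = exp(3*t)*cos(4*t)/3 + (4/3)·∫ exp(3*t)*sin(4*t) dt.
Apply parts again with u = sin(4*t), dv = exp(3*t) dt: ∫ exp(3*t)*sin(4*t) dt = exp(3*t)*sin(4*t)/3 − (4/3)·I. Substituting back brings back I: I = 4*exp(3*t)*sin(4*t)/9 + exp(3*t)*cos(4*t)/3 − (16/9)·I.
Solving for I: (1 + 16/9)·I equals the remaining terms, so I = (9/25)·(4*exp(3*t)*sin(4*t)/9 + exp(3*t)*cos(4*t)/3).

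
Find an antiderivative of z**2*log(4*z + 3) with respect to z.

Use integration by parts with u = log(4*z + 3), dv = z**2 dz.
Then du = 4/(4*z + 3) dz and v = z**3/3.

z**3*log(4*z + 3)/3 - z**3/9 + z**2/8 - 3*z/16 + 9*log(4*z + 3)/64 + C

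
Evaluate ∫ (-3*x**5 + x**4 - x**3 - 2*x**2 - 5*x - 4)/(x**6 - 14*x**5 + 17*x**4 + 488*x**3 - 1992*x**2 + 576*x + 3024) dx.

-2425*log(x - 7)/26 + 638867*log(x - 6)/7056 + 11*log(x - 2)/192 + log(x + 1)/1470 - 12397*log(x + 6)/37440 - 11177/(168*x - 1008) + C

Factor the denominator: (x - 7)*(x - 6)**2*(x - 2)*(x + 1)*(x + 6).
Partial-fraction decomposition: -12397/(37440*(x + 6)) + 1/(1470*(x + 1)) + 11/(192*(x - 2)) + 638867/(7056*(x - 6)) + 11177/(168*(x - 6)**2) - 2425/(26*(x - 7)).
Integrate each term; A/(x−a) gives A·log|x−a|; A/(x−a)² gives −A/(x−a).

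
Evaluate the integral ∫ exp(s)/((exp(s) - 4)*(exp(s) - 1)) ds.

log(exp(s) - 4)/3 - log(exp(s) - 1)/3 + C

Let u = e^s, du = e^s ds.
The integral becomes ∫ du/((u-1)(u-4)); decompose into partial fractions.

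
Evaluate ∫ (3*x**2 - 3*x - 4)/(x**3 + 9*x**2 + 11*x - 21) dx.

Factor the denominator: (x - 1)*(x + 3)*(x + 7).
Partial-fraction decomposition: 41/(8*(x + 7)) - 2/(x + 3) - 1/(8*(x - 1)).
Integrate each term: A/(x−a) contributes A·log|x−a|.

-log(x - 1)/8 - 2*log(x + 3) + 41*log(x + 7)/8 + C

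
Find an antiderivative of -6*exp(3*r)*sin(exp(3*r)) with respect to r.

2*cos(exp(3*r)) + C

Let u = exp(3*r), so du = (3*exp(3*r)) dr.
Rewriting, the integral becomes -2·∫ sin(u) du = -2·-cos(u).
Substituting back, u = exp(3*r).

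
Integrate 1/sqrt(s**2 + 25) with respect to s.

log(s + sqrt(s**2 + 25)) + C

Substitute s = 5·tan(θ), so ds = 5·sec(θ)^2 dθ and the radical becomes sqrt(s**2 + 25) = 5·sec(θ) by the Pythagorean identity.
Integrate the resulting trig expression in θ, then back-substitute tan(θ) = s/5, sec(θ) = sqrt(s**2 + 25)/5 (absorbing any constant into C).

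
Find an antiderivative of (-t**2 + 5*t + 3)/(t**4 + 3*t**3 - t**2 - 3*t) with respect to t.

-log(t) - 3*log(t + 1)/4 + 7*log(t**2 + 2*t - 3)/8 + C

Factor the denominator: t*(t - 1)*(t + 1)*(t + 3).
Partial-fraction decomposition: 7/(8*(t + 3)) - 3/(4*(t + 1)) + 7/(8*(t - 1)) - 1/t.
Integrate each term: A/(t−a) contributes A·log|t−a|.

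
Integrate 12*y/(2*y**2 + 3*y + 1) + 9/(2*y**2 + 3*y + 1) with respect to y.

Let u = 2*y**2 + 3*y + 1, so du = (4*y + 3) dy.
Rewriting, the integral becomes 3·∫ 1/u du = 3·log(u).
Substituting back, u = 2*y**2 + 3*y + 1.

3*log(2*y**2 + 3*y + 1) + C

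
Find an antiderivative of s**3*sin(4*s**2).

Let u = s², du = 2s ds; rewrite as (1/2)∫ u^1·sin(4u) du.
Now integrate by parts 1 time.

-s**2*cos(4*s**2)/8 + sin(4*s**2)/32 + C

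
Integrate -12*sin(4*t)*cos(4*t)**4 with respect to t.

3*cos(4*t)**5/5 + C

Let u = cos(4*t), so du = (-4*sin(4*t)) dt.
Rewriting, the integral becomes 3·∫ u^4 du = 3·u^5/5.
Substituting back, u = cos(4*t).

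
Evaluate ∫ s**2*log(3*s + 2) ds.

Use integration by parts with u = log(3*s + 2), dv = s**2 ds.
Then du = 3/(3*s + 2) ds and v = s**3/3.

s**3*log(3*s + 2)/3 - s**3/9 + s**2/9 - 4*s/27 + 8*log(3*s + 2)/81 + C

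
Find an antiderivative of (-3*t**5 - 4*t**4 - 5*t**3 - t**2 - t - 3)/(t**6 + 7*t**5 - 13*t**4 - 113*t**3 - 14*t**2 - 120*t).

log(t)/40 - 4439*log(t - 4)/6120 + 7477*log(t + 5)/1170 - 6397*log(t + 6)/740 - 747*log(t**2 + 1)/32708 - 217*atan(t)/16354 + C

Factor the denominator: t*(t - 4)*(t + 5)*(t + 6)*(t**2 + 1).
Partial-fraction decomposition: -(747*t + 217)/(16354*(t**2 + 1)) - 6397/(740*(t + 6)) + 7477/(1170*(t + 5)) - 4439/(6120*(t - 4)) + 1/(40*t).
Integrate each term; A/(t−a) gives A·log|t−a|; the (Bt+D)/(t²+p²) term gives a log and an atan.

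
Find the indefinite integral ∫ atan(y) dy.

Use integration by parts with u = arctan(y), dv = dy.
Then du = 1/(y**2 + 1) dy.

y*atan(y) - log(y**2 + 1)/2 + C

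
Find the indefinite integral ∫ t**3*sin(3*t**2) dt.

Let u = t², du = 2t dt; rewrite as (1/2)∫ u^1·sin(3u) du.
Now integrate by parts 1 time.

-t**2*cos(3*t**2)/6 + sin(3*t**2)/18 + C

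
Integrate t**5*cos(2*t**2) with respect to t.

Let u = t², du = 2t dt; rewrite as (1/2)∫ u^2·cos(2u) du.
Now integrate by parts 2 times.

t**4*sin(2*t**2)/4 + t**2*cos(2*t**2)/4 - sin(2*t**2)/8 + C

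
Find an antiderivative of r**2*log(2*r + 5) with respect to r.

Use integration by parts with u = log(2*r + 5), dv = r**2 dr.
Then du = 2/(2*r + 5) dr and v = r**3/3.

r**3*log(2*r + 5)/3 - r**3/9 + 5*r**2/12 - 25*r/12 + 125*log(2*r + 5)/24 + C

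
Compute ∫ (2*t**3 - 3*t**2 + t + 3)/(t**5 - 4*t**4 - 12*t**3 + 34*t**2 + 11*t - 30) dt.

Factor the denominator: (t - 5)*(t - 2)*(t - 1)*(t + 1)*(t + 3).
Partial-fraction decomposition: -81/(320*(t + 3)) + 1/(24*(t + 1)) + 3/(32*(t - 1)) - 1/(5*(t - 2)) + 61/(192*(t - 5)).
Integrate each term: A/(t−a) contributes A·log|t−a|.

61*log(t - 5)/192 - log(t - 2)/5 + 3*log(t - 1)/32 + log(t + 1)/24 - 81*log(t + 3)/320 + C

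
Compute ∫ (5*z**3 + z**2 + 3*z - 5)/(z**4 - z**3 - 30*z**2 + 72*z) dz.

-5*log(z)/72 + 343*log(z - 4)/40 - 148*log(z - 3)/27 + 1067*log(z + 6)/540 + C

Factor the denominator: z*(z - 4)*(z - 3)*(z + 6).
Partial-fraction decomposition: 1067/(540*(z + 6)) - 148/(27*(z - 3)) + 343/(40*(z - 4)) - 5/(72*z).
Integrate each term: A/(z−a) contributes A·log|z−a|.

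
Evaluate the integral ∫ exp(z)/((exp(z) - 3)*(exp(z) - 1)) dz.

log(exp(z) - 3)/2 - log(exp(z) - 1)/2 + C

Let u = e^z, du = e^z dz.
The integral becomes ∫ du/((u-1)(u-3)); decompose into partial fractions.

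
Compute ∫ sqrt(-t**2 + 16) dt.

Substitute t = 4·sin(θ), so dt = 4·cos(θ) dθ and the radical becomes sqrt(-t**2 + 16) = 4·cos(θ) by the Pythagorean identity.
Integrate the resulting trig expression in θ, then back-substitute θ = asin(t/4), sin(θ) = t/4, cos(θ) = sqrt(-t**2 + 16)/4 (absorbing any constant into C).

t*sqrt(-t**2 + 16)/2 + 8*asin(t/4) + C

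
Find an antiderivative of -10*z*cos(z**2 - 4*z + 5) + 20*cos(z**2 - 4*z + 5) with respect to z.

Let u = z**2 - 4*z + 5, so du = (2*z - 4) dz.
Rewriting, the integral becomes -5·∫ cos(u) du = -5·sin(u).
Substituting back, u = z**2 - 4*z + 5.

-5*sin(z**2 - 4*z + 5) + C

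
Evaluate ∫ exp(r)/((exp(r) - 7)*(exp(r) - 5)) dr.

log(exp(r) - 7)/2 - log(exp(r) - 5)/2 + C

Let u = e^r, du = e^r dr.
The integral becomes ∫ du/((u-7)(u-5)); decompose into partial fractions.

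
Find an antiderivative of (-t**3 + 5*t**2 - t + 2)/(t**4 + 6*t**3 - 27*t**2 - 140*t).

-log(t)/70 - log(t - 5)/180 + 25*log(t + 4)/18 - 199*log(t + 7)/84 + C

Factor the denominator: t*(t - 5)*(t + 4)*(t + 7).
Partial-fraction decomposition: -199/(84*(t + 7)) + 25/(18*(t + 4)) - 1/(180*(t - 5)) - 1/(70*t).
Integrate each term: A/(t−a) contributes A·log|t−a|.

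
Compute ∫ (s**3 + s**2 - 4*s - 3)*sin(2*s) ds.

Use integration by parts with u = s**3 + s**2 - 4*s - 3, dv = sin(2*s) ds, so v = -cos(2*s)/2.
Apply parts 3 times (tabular method): alternate signs, differentiate u down to 0, integrate dv up.

-s**3*cos(2*s)/2 + 3*s**2*sin(2*s)/4 - s**2*cos(2*s)/2 + s*sin(2*s)/2 + 11*s*cos(2*s)/4 - 11*sin(2*s)/8 + 7*cos(2*s)/4 + C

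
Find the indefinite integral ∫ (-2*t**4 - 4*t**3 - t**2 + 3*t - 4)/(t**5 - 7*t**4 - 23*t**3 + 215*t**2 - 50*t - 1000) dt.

Factor the denominator: (t - 5)**2*(t - 4)*(t + 2)*(t + 5).
Partial-fraction decomposition: -397/(1350*(t + 5)) + 1/(63*(t + 2)) - 388/(27*(t - 4)) + 4427/(350*(t - 5)) - 126/(5*(t - 5)**2).
Integrate each term; A/(t−a) gives A·log|t−a|; A/(t−a)² gives −A/(t−a).

4427*log(t - 5)/350 - 388*log(t - 4)/27 + log(t + 2)/63 - 397*log(t + 5)/1350 + 126/(5*t - 25) + C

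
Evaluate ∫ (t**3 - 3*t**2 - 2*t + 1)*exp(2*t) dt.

(4*t**3 - 18*t**2 + 10*t - 1)*exp(2*t)/8 + C

Use integration by parts with u = t**3 - 3*t**2 - 2*t + 1, dv = exp(2*t) dt, so v = exp(2*t)/2.
Apply parts 3 times (tabular method): alternate signs, differentiate u down to 0, integrate dv up.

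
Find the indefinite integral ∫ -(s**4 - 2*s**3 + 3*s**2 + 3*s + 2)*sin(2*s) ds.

s**4*cos(2*s)/2 - s**3*sin(2*s) - s**3*cos(2*s) + 3*s**2*sin(2*s)/2 + 3*s*cos(2*s) - 3*sin(2*s)/2 + cos(2*s) + C

Use integration by parts with u = s**4 - 2*s**3 + 3*s**2 + 3*s + 2, dv = -sin(2*s) ds, so v = cos(2*s)/2.
Apply parts 4 times (tabular method): alternate signs, differentiate u down to 0, integrate dv up.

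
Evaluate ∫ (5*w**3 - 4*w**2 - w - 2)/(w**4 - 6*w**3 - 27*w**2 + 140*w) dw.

Factor the denominator: w*(w - 7)*(w - 4)*(w + 5).
Partial-fraction decomposition: 361/(270*(w + 5)) - 125/(54*(w - 4)) + 755/(126*(w - 7)) - 1/(70*w).
Integrate each term: A/(w−a) contributes A·log|w−a|.

-log(w)/70 + 755*log(w - 7)/126 - 125*log(w - 4)/54 + 361*log(w + 5)/270 + C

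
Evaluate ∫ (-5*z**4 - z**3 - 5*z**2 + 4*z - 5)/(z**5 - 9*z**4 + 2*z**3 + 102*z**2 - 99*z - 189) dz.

-1257*log(z - 7)/128 + 193*log(z - 3)/36 + 9*log(z + 1)/128 - 11*log(z + 3)/18 - 235/(48*z - 144) + C

Factor the denominator: (z - 7)*(z - 3)**2*(z + 1)*(z + 3).
Partial-fraction decomposition: -11/(18*(z + 3)) + 9/(128*(z + 1)) + 193/(36*(z - 3)) + 235/(48*(z - 3)**2) - 1257/(128*(z - 7)).
Integrate each term; A/(z−a) gives A·log|z−a|; A/(z−a)² gives −A/(z−a).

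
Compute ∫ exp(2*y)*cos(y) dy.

Let I denote the integral. Integrate by parts with u = cos(y), dv = exp(2*y) dy, so v = exp(2*y)/2: I = exp(2*y)*cos(y)/2 + (1/2)·∫ exp(2*y)*sin(y) dy.
Apply parts again with u = sin(y), dv = exp(2*y) dy: ∫ exp(2*y)*sin(y) dy = exp(2*y)*sin(y)/2 − (1/2)·I. Substituting back brings back I: I = exp(2*y)*sin(y)/4 + exp(2*y)*cos(y)/2 − (1/4)·I.
Solving for I: (1 + 1/4)·I equals the remaining terms, so I = (4/5)·(exp(2*y)*sin(y)/4 + exp(2*y)*cos(y)/2).

exp(2*y)*sin(y)/5 + 2*exp(2*y)*cos(y)/5 + C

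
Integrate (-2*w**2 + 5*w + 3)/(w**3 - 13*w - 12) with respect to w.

-9*log(w - 4)/35 + 2*log(w + 1)/5 - 15*log(w + 3)/7 + C

Factor the denominator: (w - 4)*(w + 1)*(w + 3).
Partial-fraction decomposition: -15/(7*(w + 3)) + 2/(5*(w + 1)) - 9/(35*(w - 4)).
Integrate each term: A/(w−a) contributes A·log|w−a|.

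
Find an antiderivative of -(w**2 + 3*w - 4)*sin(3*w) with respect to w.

w**2*cos(3*w)/3 - 2*w*sin(3*w)/9 + w*cos(3*w) - sin(3*w)/3 - 38*cos(3*w)/27 + C

Use integration by parts with u = w**2 + 3*w - 4, dv = -sin(3*w) dw, so v = cos(3*w)/3.
Apply parts 2 times (tabular method): alternate signs, differentiate u down to 0, integrate dv up.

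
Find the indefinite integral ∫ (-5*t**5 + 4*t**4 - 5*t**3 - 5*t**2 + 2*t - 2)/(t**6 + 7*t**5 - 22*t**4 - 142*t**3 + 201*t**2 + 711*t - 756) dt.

Factor the denominator: (t - 3)**2*(t - 1)*(t + 3)*(t + 4)*(t + 7).
Partial-fraction decomposition: -95093/(9600*(t + 7)) + 6374/(735*(t + 4)) - 1621/(576*(t + 3)) - 11/(640*(t - 1)) - 164963/(176400*(t - 3)) - 1067/(840*(t - 3)**2).
Integrate each term; A/(t−a) gives A·log|t−a|; A/(t−a)² gives −A/(t−a).

-164963*log(t - 3)/176400 - 11*log(t - 1)/640 - 1621*log(t + 3)/576 + 6374*log(t + 4)/735 - 95093*log(t + 7)/9600 + 1067/(840*t - 2520) + C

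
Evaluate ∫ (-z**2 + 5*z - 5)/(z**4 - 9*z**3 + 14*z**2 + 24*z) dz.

-5*log(z)/24 - 11*log(z - 6)/84 + log(z - 4)/40 + 11*log(z + 1)/35 + C

Factor the denominator: z*(z - 6)*(z - 4)*(z + 1).
Partial-fraction decomposition: 11/(35*(z + 1)) + 1/(40*(z - 4)) - 11/(84*(z - 6)) - 5/(24*z).
Integrate each term: A/(z−a) contributes A·log|z−a|.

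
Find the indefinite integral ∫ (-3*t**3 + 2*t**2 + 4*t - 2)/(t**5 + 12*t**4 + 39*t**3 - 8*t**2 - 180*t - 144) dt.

-log(t - 2)/72 + log(t + 1)/90 + 17*log(t + 3)/6 - 103*log(t + 4)/18 + 347*log(t + 6)/120 + C

Factor the denominator: (t - 2)*(t + 1)*(t + 3)*(t + 4)*(t + 6).
Partial-fraction decomposition: 347/(120*(t + 6)) - 103/(18*(t + 4)) + 17/(6*(t + 3)) + 1/(90*(t + 1)) - 1/(72*(t - 2)).
Integrate each term: A/(t−a) contributes A·log|t−a|.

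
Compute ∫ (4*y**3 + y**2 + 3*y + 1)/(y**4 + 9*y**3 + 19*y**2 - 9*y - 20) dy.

Factor the denominator: (y - 1)*(y + 1)*(y + 4)*(y + 5).
Partial-fraction decomposition: 163/(8*(y + 5)) - 251/(15*(y + 4)) + 5/(24*(y + 1)) + 3/(20*(y - 1)).
Integrate each term: A/(y−a) contributes A·log|y−a|.

3*log(y - 1)/20 + 5*log(y + 1)/24 - 251*log(y + 4)/15 + 163*log(y + 5)/8 + C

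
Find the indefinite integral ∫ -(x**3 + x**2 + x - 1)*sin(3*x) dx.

x**3*cos(3*x)/3 - x**2*sin(3*x)/3 + x**2*cos(3*x)/3 - 2*x*sin(3*x)/9 + x*cos(3*x)/9 - sin(3*x)/27 - 11*cos(3*x)/27 + C

Use integration by parts with u = x**3 + x**2 + x - 1, dv = -sin(3*x) dx, so v = cos(3*x)/3.
Apply parts 3 times (tabular method): alternate signs, differentiate u down to 0, integrate dv up.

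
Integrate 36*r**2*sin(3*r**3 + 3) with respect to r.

-4*cos(3*r**3 + 3) + C

Let u = 3*r**3 + 3, so du = (9*r**2) dr.
Rewriting, the integral becomes 4·∫ sin(u) du = 4·-cos(u).
Substituting back, u = 3*r**3 + 3.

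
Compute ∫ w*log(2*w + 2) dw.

Use integration by parts with u = log(2*w + 2), dv = w dw.
Then du = 2/(2*w + 2) dw and v = w**2/2.

w**2*log(2*w + 2)/2 - w**2/4 + w/2 - log(w + 1)/2 + C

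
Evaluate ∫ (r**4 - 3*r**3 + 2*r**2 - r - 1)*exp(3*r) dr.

Use integration by parts with u = r**4 - 3*r**3 + 2*r**2 - r - 1, dv = exp(3*r) dr, so v = exp(3*r)/3.
Apply parts 4 times (tabular method): alternate signs, differentiate u down to 0, integrate dv up.

(27*r**4 - 117*r**3 + 171*r**2 - 141*r + 20)*exp(3*r)/81 + C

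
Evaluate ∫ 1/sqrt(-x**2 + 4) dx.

asin(x/2) + C

Substitute x = 2·sin(θ), so dx = 2·cos(θ) dθ and the radical becomes sqrt(-x**2 + 4) = 2·cos(θ) by the Pythagorean identity.
Integrate the resulting trig expression in θ, then back-substitute θ = asin(x/2), sin(θ) = x/2, cos(θ) = sqrt(-x**2 + 4)/2 (absorbing any constant into C).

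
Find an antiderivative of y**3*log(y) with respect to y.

Use integration by parts with u = log(y), dv = y**3 dy.
Then du = 1/y dy and v = y**4/4.

y**4*log(y)/4 - y**4/16 + C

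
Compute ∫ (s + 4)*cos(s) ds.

Use integration by parts with u = s + 4, dv = cos(s) ds, so v = sin(s).
Apply parts 1 times (tabular method): alternate signs, differentiate u down to 0, integrate dv up.

s*sin(s) + 4*sin(s) + cos(s) + C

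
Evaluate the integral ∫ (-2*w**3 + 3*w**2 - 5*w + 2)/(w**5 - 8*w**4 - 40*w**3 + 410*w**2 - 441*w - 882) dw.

Factor the denominator: (w - 7)*(w - 6)*(w - 3)*(w + 1)*(w + 7).
Partial-fraction decomposition: 29/(364*(w + 7)) - 1/(112*(w + 1)) - 1/(12*(w - 3)) + 352/(273*(w - 6)) - 143/(112*(w - 7)).
Integrate each term: A/(w−a) contributes A·log|w−a|.

-143*log(w - 7)/112 + 352*log(w - 6)/273 - log(w - 3)/12 - log(w + 1)/112 + 29*log(w + 7)/364 + C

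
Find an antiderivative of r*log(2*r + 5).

r**2*log(2*r + 5)/2 - r**2/4 + 5*r/4 - 25*log(2*r + 5)/8 + C

Use integration by parts with u = log(2*r + 5), dv = r dr.
Then du = 2/(2*r + 5) dr and v = r**2/2.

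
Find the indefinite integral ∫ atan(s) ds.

Use integration by parts with u = arctan(s), dv = ds.
Then du = 1/(s**2 + 1) ds.

s*atan(s) - log(s**2 + 1)/2 + C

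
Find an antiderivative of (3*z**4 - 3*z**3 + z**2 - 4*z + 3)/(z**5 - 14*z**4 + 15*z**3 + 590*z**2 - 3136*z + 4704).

Factor the denominator: (z - 7)*(z - 6)*(z - 4)**2*(z + 7).
Partial-fraction decomposition: 4156/(11011*(z + 7)) + 23273/(1452*(z - 4)) + 193/(22*(z - 4)**2) - 3255/(52*(z - 6)) + 1033/(21*(z - 7)).
Integrate each term; A/(z−a) gives A·log|z−a|; A/(z−a)² gives −A/(z−a).

1033*log(z - 7)/21 - 3255*log(z - 6)/52 + 23273*log(z - 4)/1452 + 4156*log(z + 7)/11011 - 193/(22*z - 88) + C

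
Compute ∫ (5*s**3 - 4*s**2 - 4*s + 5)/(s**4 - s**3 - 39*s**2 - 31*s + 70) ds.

187*log(s - 7)/81 - log(s - 1)/54 - 43*log(s + 2)/81 + 175*log(s + 5)/54 + C

Factor the denominator: (s - 7)*(s - 1)*(s + 2)*(s + 5).
Partial-fraction decomposition: 175/(54*(s + 5)) - 43/(81*(s + 2)) - 1/(54*(s - 1)) + 187/(81*(s - 7)).
Integrate each term: A/(s−a) contributes A·log|s−a|.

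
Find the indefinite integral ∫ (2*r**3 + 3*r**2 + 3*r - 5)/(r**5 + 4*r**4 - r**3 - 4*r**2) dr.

-17*log(r)/16 + 3*log(r - 1)/10 + 7*log(r + 1)/6 - 97*log(r + 4)/240 - 5/(4*r) + C

Factor the denominator: r**2*(r - 1)*(r + 1)*(r + 4).
Partial-fraction decomposition: -97/(240*(r + 4)) + 7/(6*(r + 1)) + 3/(10*(r - 1)) - 17/(16*r) + 5/(4*r**2).
Integrate each term; A/(r−a) gives A·log|r−a|; A/(r−a)² gives −A/(r−a).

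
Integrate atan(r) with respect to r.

r*atan(r) - log(r**2 + 1)/2 + C

Use integration by parts with u = arctan(r), dv = dr.
Then du = 1/(r**2 + 1) dr.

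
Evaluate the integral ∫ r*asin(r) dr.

r**2*asin(r)/2 + r*sqrt(-r**2 + 1)/4 - asin(r)/4 + C

Use integration by parts with u = arcsin(r), dv = r dr.
Then du = 1/sqrt(-r**2 + 1) dr.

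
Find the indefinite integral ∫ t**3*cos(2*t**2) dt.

Let u = t², du = 2t dt; rewrite as (1/2)∫ u^1·cos(2u) du.
Now integrate by parts 1 time.

t**2*sin(2*t**2)/4 + cos(2*t**2)/8 + C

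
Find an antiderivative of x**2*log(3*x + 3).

Use integration by parts with u = log(3*x + 3), dv = x**2 dx.
Then du = 3/(3*x + 3) dx and v = x**3/3.

x**3*log(3*x + 3)/3 - x**3/9 + x**2/6 - x/3 + log(x + 1)/3 + C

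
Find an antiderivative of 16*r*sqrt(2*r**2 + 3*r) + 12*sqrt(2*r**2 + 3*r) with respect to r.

8*(2*r**2 + 3*r)**(3/2)/3 + C

Let u = 2*r**2 + 3*r, so du = (4*r + 3) dr.
Rewriting, the integral becomes 4·∫ √u du = 4·(2/3)u^(3/2).
Substituting back, u = 2*r**2 + 3*r.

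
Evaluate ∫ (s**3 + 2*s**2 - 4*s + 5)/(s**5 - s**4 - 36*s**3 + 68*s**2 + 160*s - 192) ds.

Factor the denominator: (s - 4)**2*(s - 1)*(s + 2)*(s + 6).
Partial-fraction decomposition: -23/(560*(s + 6)) - 13/(432*(s + 2)) + 4/(189*(s - 1)) + 1/(20*(s - 4)) + 17/(36*(s - 4)**2).
Integrate each term; A/(s−a) gives A·log|s−a|; A/(s−a)² gives −A/(s−a).

log(s - 4)/20 + 4*log(s - 1)/189 - 13*log(s + 2)/432 - 23*log(s + 6)/560 - 17/(36*s - 144) + C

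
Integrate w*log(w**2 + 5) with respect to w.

w**2*log(w**2 + 5)/2 - w**2/2 + 5*log(w**2 + 5)/2 + C

Let u = w**2 + 5, so du = (2*w) dw.
The integral becomes (1/2)·∫ log(u) du; integrate by parts with u′=log(u), dv′=du.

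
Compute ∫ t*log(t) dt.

t**2*log(t)/2 - t**2/4 + C

Use integration by parts with u = log(t), dv = t dt.
Then du = 1/t dt and v = t**2/2.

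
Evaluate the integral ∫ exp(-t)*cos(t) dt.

exp(-t)*sin(t)/2 - exp(-t)*cos(t)/2 + C

Let I denote the integral. Integrate by parts with u = cos(t), dv = exp(-t) dt, so v = -exp(-t): I = -exp(-t)*cos(t) − ∫ exp(-t)*sin(t) dt.
Apply parts again with u = sin(t), dv = exp(-t) dt: ∫ exp(-t)*sin(t) dt = -exp(-t)*sin(t) + I. Substituting back brings back I: I = exp(-t)*sin(t) - exp(-t)*cos(t) − I.
Solving for I: (1 + 1)·I equals the remaining terms, so I = (1/2)·(exp(-t)*sin(t) - exp(-t)*cos(t)).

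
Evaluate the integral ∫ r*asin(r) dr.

r**2*asin(r)/2 + r*sqrt(-r**2 + 1)/4 - asin(r)/4 + C

Use integration by parts with u = arcsin(r), dv = r dr.
Then du = 1/sqrt(-r**2 + 1) dr.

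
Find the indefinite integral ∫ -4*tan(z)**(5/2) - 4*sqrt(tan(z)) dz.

-8*tan(z)**(3/2)/3 + C

Let u = tan(z), so du = (tan(z)**2 + 1) dz.
Rewriting, the integral becomes -4·∫ √u du = -4·(2/3)u^(3/2).
Substituting back, u = tan(z).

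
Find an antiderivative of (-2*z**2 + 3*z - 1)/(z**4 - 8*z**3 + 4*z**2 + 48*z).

-log(z)/48 - 55*log(z - 6)/96 + 7*log(z - 4)/16 + 5*log(z + 2)/32 + C

Factor the denominator: z*(z - 6)*(z - 4)*(z + 2).
Partial-fraction decomposition: 5/(32*(z + 2)) + 7/(16*(z - 4)) - 55/(96*(z - 6)) - 1/(48*z).
Integrate each term: A/(z−a) contributes A·log|z−a|.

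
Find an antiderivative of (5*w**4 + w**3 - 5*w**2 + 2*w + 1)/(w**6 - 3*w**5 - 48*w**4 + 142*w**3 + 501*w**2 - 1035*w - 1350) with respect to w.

Factor the denominator: (w - 5)**2*(w - 3)*(w + 1)*(w + 3)*(w + 6).
Partial-fraction decomposition: -6073/(16335*(w + 6)) + 41/(288*(w + 3)) + 1/(720*(w + 1)) + 197/(432*(w - 3)) - 7945/(34848*(w - 5)) + 98/(33*(w - 5)**2).
Integrate each term; A/(w−a) gives A·log|w−a|; A/(w−a)² gives −A/(w−a).

-7945*log(w - 5)/34848 + 197*log(w - 3)/432 + log(w + 1)/720 + 41*log(w + 3)/288 - 6073*log(w + 6)/16335 - 98/(33*w - 165) + C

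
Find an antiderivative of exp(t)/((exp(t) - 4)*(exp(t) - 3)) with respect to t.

Let u = e^t, du = e^t dt.
The integral becomes ∫ du/((u-4)(u-3)); decompose into partial fractions.

log(exp(t) - 4) - log(exp(t) - 3) + C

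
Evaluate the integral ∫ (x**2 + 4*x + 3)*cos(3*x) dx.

x**2*sin(3*x)/3 + 4*x*sin(3*x)/3 + 2*x*cos(3*x)/9 + 25*sin(3*x)/27 + 4*cos(3*x)/9 + C

Use integration by parts with u = x**2 + 4*x + 3, dv = cos(3*x) dx, so v = sin(3*x)/3.
Apply parts 2 times (tabular method): alternate signs, differentiate u down to 0, integrate dv up.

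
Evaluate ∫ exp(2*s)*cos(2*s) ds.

exp(2*s)*sin(2*s)/4 + exp(2*s)*cos(2*s)/4 + C

Let I denote the integral. Integrate by parts with u = cos(2*s), dv = exp(2*s) ds, so v = exp(2*s)/2: I = exp(2*s)*cos(2*s)/2 + ∫ exp(2*s)*sin(2*s) ds.
Apply parts again with u = sin(2*s), dv = exp(2*s) ds: ∫ exp(2*s)*sin(2*s) ds = exp(2*s)*sin(2*s)/2 − I. Substituting back brings back I: I = exp(2*s)*sin(2*s)/2 + exp(2*s)*cos(2*s)/2 − I.
Solving for I: (1 + 1)·I equals the remaining terms, so I = (1/2)·(exp(2*s)*sin(2*s)/2 + exp(2*s)*cos(2*s)/2).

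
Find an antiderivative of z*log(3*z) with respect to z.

z**2*(log(z) + log(3))/2 - z**2/4 + C

Use integration by parts with u = log(3*z), dv = z dz.
Then du = 1/z dz and v = z**2/2.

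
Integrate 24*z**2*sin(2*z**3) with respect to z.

Let u = 2*z**3, so du = (6*z**2) dz.
Rewriting, the integral becomes 4·∫ sin(u) du = 4·-cos(u).
Substituting back, u = 2*z**3.

-4*cos(2*z**3) + C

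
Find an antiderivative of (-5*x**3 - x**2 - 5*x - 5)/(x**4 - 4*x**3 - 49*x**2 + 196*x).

Factor the denominator: x*(x - 7)*(x - 4)*(x + 7).
Partial-fraction decomposition: -848/(539*(x + 7)) + 361/(132*(x - 4)) - 902/(147*(x - 7)) - 5/(196*x).
Integrate each term: A/(x−a) contributes A·log|x−a|.

-5*log(x)/196 - 902*log(x - 7)/147 + 361*log(x - 4)/132 - 848*log(x + 7)/539 + C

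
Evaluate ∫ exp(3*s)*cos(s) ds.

Let I denote the integral. Integrate by parts with u = cos(s), dv = exp(3*s) ds, so v = exp(3*s)/3: I = exp(3*s)*cos(s)/3 + (1/3)·∫ exp(3*s)*sin(s) ds.
Apply parts again with u = sin(s), dv = exp(3*s) ds: ∫ exp(3*s)*sin(s) ds = exp(3*s)*sin(s)/3 − (1/3)·I. Substituting back brings back I: I = exp(3*s)*sin(s)/9 + exp(3*s)*cos(s)/3 − (1/9)·I.
Solving for I: (1 + 1/9)·I equals the remaining terms, so I = (9/10)·(exp(3*s)*sin(s)/9 + exp(3*s)*cos(s)/3).

exp(3*s)*sin(s)/10 + 3*exp(3*s)*cos(s)/10 + C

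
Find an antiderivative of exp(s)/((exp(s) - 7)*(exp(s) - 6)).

log(exp(s) - 7) - log(exp(s) - 6) + C

Let u = e^s, du = e^s ds.
The integral becomes ∫ du/((u-6)(u-7)); decompose into partial fractions.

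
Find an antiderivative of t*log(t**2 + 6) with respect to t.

t**2*log(t**2 + 6)/2 - t**2/2 + 3*log(t**2 + 6) + C

Let u = t**2 + 6, so du = (2*t) dt.
The integral becomes (1/2)·∫ log(u) du; integrate by parts with u′=log(u), dv′=du.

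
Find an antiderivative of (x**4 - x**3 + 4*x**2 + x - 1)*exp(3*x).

Use integration by parts with u = x**4 - x**3 + 4*x**2 + x - 1, dv = exp(3*x) dx, so v = exp(3*x)/3.
Apply parts 4 times (tabular method): alternate signs, differentiate u down to 0, integrate dv up.

(27*x**4 - 63*x**3 + 171*x**2 - 87*x + 2)*exp(3*x)/81 + C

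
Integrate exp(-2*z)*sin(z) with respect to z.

-2*exp(-2*z)*sin(z)/5 - exp(-2*z)*cos(z)/5 + C

Let I denote the integral. Integrate by parts with u = sin(z), dv = exp(-2*z) dz, so v = -exp(-2*z)/2: I = -exp(-2*z)*sin(z)/2 + (1/2)·∫ exp(-2*z)*cos(z) dz.
Apply parts again with u = cos(z), dv = exp(-2*z) dz: ∫ exp(-2*z)*cos(z) dz = -exp(-2*z)*cos(z)/2 − (1/2)·I. Substituting back brings back I: I = -exp(-2*z)*sin(z)/2 - exp(-2*z)*cos(z)/4 − (1/4)·I.
Solving for I: (1 + 1/4)·I equals the remaining terms, so I = (4/5)·(-exp(-2*z)*sin(z)/2 - exp(-2*z)*cos(z)/4).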